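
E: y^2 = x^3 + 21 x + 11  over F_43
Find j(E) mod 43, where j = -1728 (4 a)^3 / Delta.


Delta = -16(4 a^3 + 27 b^2) mod 43 = 24
-1728 * (4 a)^3 = -1728 * (4*21)^3 mod 43 = 21
j = 21 * 24^(-1) mod 43 = 17

j = 17 (mod 43)


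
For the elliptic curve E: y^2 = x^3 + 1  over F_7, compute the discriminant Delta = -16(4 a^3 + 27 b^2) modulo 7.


4 a^3 + 27 b^2 = 4*0^3 + 27*1^2 = 0 + 27 = 27
Delta = -16 * (27) = -432
Delta mod 7 = 2

Delta = 2 (mod 7)


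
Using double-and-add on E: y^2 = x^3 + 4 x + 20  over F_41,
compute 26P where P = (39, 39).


k = 26 = 11010_2 (binary, LSB first: 01011)
Double-and-add from P = (39, 39):
  bit 0 = 0: acc unchanged = O
  bit 1 = 1: acc = O + (20, 8) = (20, 8)
  bit 2 = 0: acc unchanged = (20, 8)
  bit 3 = 1: acc = (20, 8) + (25, 40) = (14, 14)
  bit 4 = 1: acc = (14, 14) + (34, 31) = (1, 36)

26P = (1, 36)


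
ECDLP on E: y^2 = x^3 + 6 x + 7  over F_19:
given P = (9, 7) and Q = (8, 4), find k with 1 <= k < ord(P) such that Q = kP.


Enumerate multiples of P until we hit Q = (8, 4):
  1P = (9, 7)
  2P = (8, 4)
Match found at i = 2.

k = 2


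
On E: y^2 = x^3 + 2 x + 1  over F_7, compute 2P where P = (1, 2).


Doubling: s = (3 x1^2 + a) / (2 y1)
s = (3*1^2 + 2) / (2*2) mod 7 = 3
x3 = s^2 - 2 x1 mod 7 = 3^2 - 2*1 = 0
y3 = s (x1 - x3) - y1 mod 7 = 3 * (1 - 0) - 2 = 1

2P = (0, 1)


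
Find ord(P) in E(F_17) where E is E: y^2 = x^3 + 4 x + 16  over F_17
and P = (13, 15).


Compute successive multiples of P until we hit O:
  1P = (13, 15)
  2P = (7, 9)
  3P = (15, 0)
  4P = (7, 8)
  5P = (13, 2)
  6P = O

ord(P) = 6


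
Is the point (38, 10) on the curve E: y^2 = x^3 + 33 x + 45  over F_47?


Check whether y^2 = x^3 + 33 x + 45 (mod 47) for (x, y) = (38, 10).
LHS: y^2 = 10^2 mod 47 = 6
RHS: x^3 + 33 x + 45 = 38^3 + 33*38 + 45 mod 47 = 6
LHS = RHS

Yes, on the curve


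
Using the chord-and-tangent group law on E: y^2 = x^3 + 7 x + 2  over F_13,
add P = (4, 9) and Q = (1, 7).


P != Q, so use the chord formula.
s = (y2 - y1) / (x2 - x1) = (11) / (10) mod 13 = 5
x3 = s^2 - x1 - x2 mod 13 = 5^2 - 4 - 1 = 7
y3 = s (x1 - x3) - y1 mod 13 = 5 * (4 - 7) - 9 = 2

P + Q = (7, 2)


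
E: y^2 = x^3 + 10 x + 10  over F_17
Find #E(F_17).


For each x in F_17, count y with y^2 = x^3 + 10 x + 10 mod 17:
  x = 1: RHS = 4, y in [2, 15]  -> 2 point(s)
  x = 2: RHS = 4, y in [2, 15]  -> 2 point(s)
  x = 3: RHS = 16, y in [4, 13]  -> 2 point(s)
  x = 5: RHS = 15, y in [7, 10]  -> 2 point(s)
  x = 7: RHS = 15, y in [7, 10]  -> 2 point(s)
  x = 9: RHS = 13, y in [8, 9]  -> 2 point(s)
  x = 13: RHS = 8, y in [5, 12]  -> 2 point(s)
  x = 14: RHS = 4, y in [2, 15]  -> 2 point(s)
  x = 15: RHS = 16, y in [4, 13]  -> 2 point(s)
  x = 16: RHS = 16, y in [4, 13]  -> 2 point(s)
Affine points: 20. Add the point at infinity: total = 21.

#E(F_17) = 21


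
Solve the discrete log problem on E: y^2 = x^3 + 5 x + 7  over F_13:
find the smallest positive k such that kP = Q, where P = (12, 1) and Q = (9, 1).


Enumerate multiples of P until we hit Q = (9, 1):
  1P = (12, 1)
  2P = (5, 1)
  3P = (9, 12)
  4P = (4, 0)
  5P = (9, 1)
Match found at i = 5.

k = 5


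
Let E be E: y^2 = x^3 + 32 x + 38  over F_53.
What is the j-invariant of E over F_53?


Delta = -16(4 a^3 + 27 b^2) mod 53 = 7
-1728 * (4 a)^3 = -1728 * (4*32)^3 mod 53 = 1
j = 1 * 7^(-1) mod 53 = 38

j = 38 (mod 53)


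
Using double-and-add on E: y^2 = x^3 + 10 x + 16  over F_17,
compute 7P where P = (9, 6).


k = 7 = 111_2 (binary, LSB first: 111)
Double-and-add from P = (9, 6):
  bit 0 = 1: acc = O + (9, 6) = (9, 6)
  bit 1 = 1: acc = (9, 6) + (8, 8) = (4, 1)
  bit 2 = 1: acc = (4, 1) + (5, 15) = (0, 4)

7P = (0, 4)


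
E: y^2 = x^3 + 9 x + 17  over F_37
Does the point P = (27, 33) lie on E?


Check whether y^2 = x^3 + 9 x + 17 (mod 37) for (x, y) = (27, 33).
LHS: y^2 = 33^2 mod 37 = 16
RHS: x^3 + 9 x + 17 = 27^3 + 9*27 + 17 mod 37 = 0
LHS != RHS

No, not on the curve


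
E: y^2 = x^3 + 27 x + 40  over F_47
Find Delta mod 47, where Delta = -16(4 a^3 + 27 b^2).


4 a^3 + 27 b^2 = 4*27^3 + 27*40^2 = 78732 + 43200 = 121932
Delta = -16 * (121932) = -1950912
Delta mod 47 = 11

Delta = 11 (mod 47)


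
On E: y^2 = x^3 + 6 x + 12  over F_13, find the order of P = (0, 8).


Compute successive multiples of P until we hit O:
  1P = (0, 8)
  2P = (4, 10)
  3P = (6, 2)
  4P = (8, 0)
  5P = (6, 11)
  6P = (4, 3)
  7P = (0, 5)
  8P = O

ord(P) = 8


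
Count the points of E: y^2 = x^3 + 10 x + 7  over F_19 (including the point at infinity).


For each x in F_19, count y with y^2 = x^3 + 10 x + 7 mod 19:
  x = 0: RHS = 7, y in [8, 11]  -> 2 point(s)
  x = 2: RHS = 16, y in [4, 15]  -> 2 point(s)
  x = 3: RHS = 7, y in [8, 11]  -> 2 point(s)
  x = 4: RHS = 16, y in [4, 15]  -> 2 point(s)
  x = 5: RHS = 11, y in [7, 12]  -> 2 point(s)
  x = 6: RHS = 17, y in [6, 13]  -> 2 point(s)
  x = 9: RHS = 9, y in [3, 16]  -> 2 point(s)
  x = 10: RHS = 5, y in [9, 10]  -> 2 point(s)
  x = 11: RHS = 4, y in [2, 17]  -> 2 point(s)
  x = 13: RHS = 16, y in [4, 15]  -> 2 point(s)
  x = 15: RHS = 17, y in [6, 13]  -> 2 point(s)
  x = 16: RHS = 7, y in [8, 11]  -> 2 point(s)
  x = 17: RHS = 17, y in [6, 13]  -> 2 point(s)
Affine points: 26. Add the point at infinity: total = 27.

#E(F_19) = 27


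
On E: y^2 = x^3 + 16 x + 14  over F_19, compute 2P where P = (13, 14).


Doubling: s = (3 x1^2 + a) / (2 y1)
s = (3*13^2 + 16) / (2*14) mod 19 = 18
x3 = s^2 - 2 x1 mod 19 = 18^2 - 2*13 = 13
y3 = s (x1 - x3) - y1 mod 19 = 18 * (13 - 13) - 14 = 5

2P = (13, 5)


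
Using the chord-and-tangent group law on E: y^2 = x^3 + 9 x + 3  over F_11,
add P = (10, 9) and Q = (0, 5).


P != Q, so use the chord formula.
s = (y2 - y1) / (x2 - x1) = (7) / (1) mod 11 = 7
x3 = s^2 - x1 - x2 mod 11 = 7^2 - 10 - 0 = 6
y3 = s (x1 - x3) - y1 mod 11 = 7 * (10 - 6) - 9 = 8

P + Q = (6, 8)


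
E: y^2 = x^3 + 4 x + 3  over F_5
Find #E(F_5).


For each x in F_5, count y with y^2 = x^3 + 4 x + 3 mod 5:
  x = 2: RHS = 4, y in [2, 3]  -> 2 point(s)
Affine points: 2. Add the point at infinity: total = 3.

#E(F_5) = 3


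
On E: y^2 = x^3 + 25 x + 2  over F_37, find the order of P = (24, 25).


Compute successive multiples of P until we hit O:
  1P = (24, 25)
  2P = (23, 33)
  3P = (17, 30)
  4P = (32, 23)
  5P = (25, 3)
  6P = (28, 26)
  7P = (29, 20)
  8P = (22, 10)
  ... (continuing to 35P)
  35P = O

ord(P) = 35


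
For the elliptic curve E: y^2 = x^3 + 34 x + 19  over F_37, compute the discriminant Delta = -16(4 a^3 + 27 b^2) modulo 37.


4 a^3 + 27 b^2 = 4*34^3 + 27*19^2 = 157216 + 9747 = 166963
Delta = -16 * (166963) = -2671408
Delta mod 37 = 29

Delta = 29 (mod 37)


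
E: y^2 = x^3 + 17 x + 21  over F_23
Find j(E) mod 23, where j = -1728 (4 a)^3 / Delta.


Delta = -16(4 a^3 + 27 b^2) mod 23 = 21
-1728 * (4 a)^3 = -1728 * (4*17)^3 mod 23 = 3
j = 3 * 21^(-1) mod 23 = 10

j = 10 (mod 23)


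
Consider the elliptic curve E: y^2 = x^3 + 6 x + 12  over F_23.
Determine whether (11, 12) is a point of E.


Check whether y^2 = x^3 + 6 x + 12 (mod 23) for (x, y) = (11, 12).
LHS: y^2 = 12^2 mod 23 = 6
RHS: x^3 + 6 x + 12 = 11^3 + 6*11 + 12 mod 23 = 6
LHS = RHS

Yes, on the curve


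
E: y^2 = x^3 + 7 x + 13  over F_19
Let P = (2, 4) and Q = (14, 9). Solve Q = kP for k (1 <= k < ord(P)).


Enumerate multiples of P until we hit Q = (14, 9):
  1P = (2, 4)
  2P = (15, 15)
  3P = (8, 7)
  4P = (14, 9)
Match found at i = 4.

k = 4


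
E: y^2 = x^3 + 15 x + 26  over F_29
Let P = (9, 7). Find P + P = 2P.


Doubling: s = (3 x1^2 + a) / (2 y1)
s = (3*9^2 + 15) / (2*7) mod 29 = 6
x3 = s^2 - 2 x1 mod 29 = 6^2 - 2*9 = 18
y3 = s (x1 - x3) - y1 mod 29 = 6 * (9 - 18) - 7 = 26

2P = (18, 26)


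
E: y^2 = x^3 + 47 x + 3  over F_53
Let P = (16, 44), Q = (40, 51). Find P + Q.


P != Q, so use the chord formula.
s = (y2 - y1) / (x2 - x1) = (7) / (24) mod 53 = 29
x3 = s^2 - x1 - x2 mod 53 = 29^2 - 16 - 40 = 43
y3 = s (x1 - x3) - y1 mod 53 = 29 * (16 - 43) - 44 = 21

P + Q = (43, 21)


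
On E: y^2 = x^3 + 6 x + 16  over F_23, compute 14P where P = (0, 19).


k = 14 = 1110_2 (binary, LSB first: 0111)
Double-and-add from P = (0, 19):
  bit 0 = 0: acc unchanged = O
  bit 1 = 1: acc = O + (2, 17) = (2, 17)
  bit 2 = 1: acc = (2, 17) + (4, 9) = (10, 15)
  bit 3 = 1: acc = (10, 15) + (1, 0) = (2, 6)

14P = (2, 6)


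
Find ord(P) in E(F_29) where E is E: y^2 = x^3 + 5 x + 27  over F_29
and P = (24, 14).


Compute successive multiples of P until we hit O:
  1P = (24, 14)
  2P = (1, 2)
  3P = (8, 12)
  4P = (2, 25)
  5P = (25, 1)
  6P = (4, 16)
  7P = (10, 2)
  8P = (20, 6)
  ... (continuing to 27P)
  27P = O

ord(P) = 27


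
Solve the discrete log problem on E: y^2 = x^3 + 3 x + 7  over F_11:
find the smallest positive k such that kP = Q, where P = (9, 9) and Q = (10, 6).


Enumerate multiples of P until we hit Q = (10, 6):
  1P = (9, 9)
  2P = (5, 9)
  3P = (8, 2)
  4P = (10, 6)
Match found at i = 4.

k = 4


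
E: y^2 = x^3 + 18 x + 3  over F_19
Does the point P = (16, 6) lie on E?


Check whether y^2 = x^3 + 18 x + 3 (mod 19) for (x, y) = (16, 6).
LHS: y^2 = 6^2 mod 19 = 17
RHS: x^3 + 18 x + 3 = 16^3 + 18*16 + 3 mod 19 = 17
LHS = RHS

Yes, on the curve


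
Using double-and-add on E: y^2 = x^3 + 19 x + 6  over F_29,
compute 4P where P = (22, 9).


k = 4 = 100_2 (binary, LSB first: 001)
Double-and-add from P = (22, 9):
  bit 0 = 0: acc unchanged = O
  bit 1 = 0: acc unchanged = O
  bit 2 = 1: acc = O + (21, 3) = (21, 3)

4P = (21, 3)


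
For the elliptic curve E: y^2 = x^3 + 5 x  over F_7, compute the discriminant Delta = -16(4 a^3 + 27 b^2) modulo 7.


4 a^3 + 27 b^2 = 4*5^3 + 27*0^2 = 500 + 0 = 500
Delta = -16 * (500) = -8000
Delta mod 7 = 1

Delta = 1 (mod 7)


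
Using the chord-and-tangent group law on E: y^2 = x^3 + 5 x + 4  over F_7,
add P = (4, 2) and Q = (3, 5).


P != Q, so use the chord formula.
s = (y2 - y1) / (x2 - x1) = (3) / (6) mod 7 = 4
x3 = s^2 - x1 - x2 mod 7 = 4^2 - 4 - 3 = 2
y3 = s (x1 - x3) - y1 mod 7 = 4 * (4 - 2) - 2 = 6

P + Q = (2, 6)


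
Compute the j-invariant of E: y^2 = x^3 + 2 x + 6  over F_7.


Delta = -16(4 a^3 + 27 b^2) mod 7 = 1
-1728 * (4 a)^3 = -1728 * (4*2)^3 mod 7 = 1
j = 1 * 1^(-1) mod 7 = 1

j = 1 (mod 7)


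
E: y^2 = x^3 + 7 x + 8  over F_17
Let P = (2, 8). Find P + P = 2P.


Doubling: s = (3 x1^2 + a) / (2 y1)
s = (3*2^2 + 7) / (2*8) mod 17 = 15
x3 = s^2 - 2 x1 mod 17 = 15^2 - 2*2 = 0
y3 = s (x1 - x3) - y1 mod 17 = 15 * (2 - 0) - 8 = 5

2P = (0, 5)


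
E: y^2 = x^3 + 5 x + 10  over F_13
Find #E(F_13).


For each x in F_13, count y with y^2 = x^3 + 5 x + 10 mod 13:
  x = 0: RHS = 10, y in [6, 7]  -> 2 point(s)
  x = 1: RHS = 3, y in [4, 9]  -> 2 point(s)
  x = 3: RHS = 0, y in [0]  -> 1 point(s)
  x = 4: RHS = 3, y in [4, 9]  -> 2 point(s)
  x = 5: RHS = 4, y in [2, 11]  -> 2 point(s)
  x = 6: RHS = 9, y in [3, 10]  -> 2 point(s)
  x = 8: RHS = 3, y in [4, 9]  -> 2 point(s)
  x = 9: RHS = 4, y in [2, 11]  -> 2 point(s)
  x = 12: RHS = 4, y in [2, 11]  -> 2 point(s)
Affine points: 17. Add the point at infinity: total = 18.

#E(F_13) = 18


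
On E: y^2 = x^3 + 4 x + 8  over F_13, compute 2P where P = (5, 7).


Doubling: s = (3 x1^2 + a) / (2 y1)
s = (3*5^2 + 4) / (2*7) mod 13 = 1
x3 = s^2 - 2 x1 mod 13 = 1^2 - 2*5 = 4
y3 = s (x1 - x3) - y1 mod 13 = 1 * (5 - 4) - 7 = 7

2P = (4, 7)


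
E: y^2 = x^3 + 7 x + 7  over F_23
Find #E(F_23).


For each x in F_23, count y with y^2 = x^3 + 7 x + 7 mod 23:
  x = 2: RHS = 6, y in [11, 12]  -> 2 point(s)
  x = 3: RHS = 9, y in [3, 20]  -> 2 point(s)
  x = 5: RHS = 6, y in [11, 12]  -> 2 point(s)
  x = 6: RHS = 12, y in [9, 14]  -> 2 point(s)
  x = 7: RHS = 8, y in [10, 13]  -> 2 point(s)
  x = 8: RHS = 0, y in [0]  -> 1 point(s)
  x = 11: RHS = 12, y in [9, 14]  -> 2 point(s)
  x = 12: RHS = 2, y in [5, 18]  -> 2 point(s)
  x = 13: RHS = 18, y in [8, 15]  -> 2 point(s)
  x = 16: RHS = 6, y in [11, 12]  -> 2 point(s)
  x = 17: RHS = 2, y in [5, 18]  -> 2 point(s)
  x = 18: RHS = 8, y in [10, 13]  -> 2 point(s)
  x = 21: RHS = 8, y in [10, 13]  -> 2 point(s)
Affine points: 25. Add the point at infinity: total = 26.

#E(F_23) = 26


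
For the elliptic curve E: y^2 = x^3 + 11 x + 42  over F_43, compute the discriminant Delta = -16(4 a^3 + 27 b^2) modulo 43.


4 a^3 + 27 b^2 = 4*11^3 + 27*42^2 = 5324 + 47628 = 52952
Delta = -16 * (52952) = -847232
Delta mod 43 = 40

Delta = 40 (mod 43)


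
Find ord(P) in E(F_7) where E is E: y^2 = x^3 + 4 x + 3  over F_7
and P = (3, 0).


Compute successive multiples of P until we hit O:
  1P = (3, 0)
  2P = O

ord(P) = 2


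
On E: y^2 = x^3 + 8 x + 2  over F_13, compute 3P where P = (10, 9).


k = 3 = 11_2 (binary, LSB first: 11)
Double-and-add from P = (10, 9):
  bit 0 = 1: acc = O + (10, 9) = (10, 9)
  bit 1 = 1: acc = (10, 9) + (3, 1) = (9, 7)

3P = (9, 7)


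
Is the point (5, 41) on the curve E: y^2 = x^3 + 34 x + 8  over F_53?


Check whether y^2 = x^3 + 34 x + 8 (mod 53) for (x, y) = (5, 41).
LHS: y^2 = 41^2 mod 53 = 38
RHS: x^3 + 34 x + 8 = 5^3 + 34*5 + 8 mod 53 = 38
LHS = RHS

Yes, on the curve


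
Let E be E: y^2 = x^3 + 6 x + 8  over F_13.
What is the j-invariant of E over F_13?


Delta = -16(4 a^3 + 27 b^2) mod 13 = 11
-1728 * (4 a)^3 = -1728 * (4*6)^3 mod 13 = 5
j = 5 * 11^(-1) mod 13 = 4

j = 4 (mod 13)


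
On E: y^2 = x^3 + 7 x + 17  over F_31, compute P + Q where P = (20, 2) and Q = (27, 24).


P != Q, so use the chord formula.
s = (y2 - y1) / (x2 - x1) = (22) / (7) mod 31 = 12
x3 = s^2 - x1 - x2 mod 31 = 12^2 - 20 - 27 = 4
y3 = s (x1 - x3) - y1 mod 31 = 12 * (20 - 4) - 2 = 4

P + Q = (4, 4)


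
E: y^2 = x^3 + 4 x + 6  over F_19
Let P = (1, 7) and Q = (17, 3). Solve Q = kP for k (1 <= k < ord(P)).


Enumerate multiples of P until we hit Q = (17, 3):
  1P = (1, 7)
  2P = (3, 11)
  3P = (0, 14)
  4P = (10, 18)
  5P = (17, 3)
Match found at i = 5.

k = 5


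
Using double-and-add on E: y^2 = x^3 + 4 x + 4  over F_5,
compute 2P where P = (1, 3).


k = 2 = 10_2 (binary, LSB first: 01)
Double-and-add from P = (1, 3):
  bit 0 = 0: acc unchanged = O
  bit 1 = 1: acc = O + (2, 0) = (2, 0)

2P = (2, 0)


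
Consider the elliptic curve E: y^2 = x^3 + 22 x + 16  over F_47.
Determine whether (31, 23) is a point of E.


Check whether y^2 = x^3 + 22 x + 16 (mod 47) for (x, y) = (31, 23).
LHS: y^2 = 23^2 mod 47 = 12
RHS: x^3 + 22 x + 16 = 31^3 + 22*31 + 16 mod 47 = 33
LHS != RHS

No, not on the curve


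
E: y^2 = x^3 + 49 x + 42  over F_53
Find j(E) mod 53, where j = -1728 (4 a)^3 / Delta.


Delta = -16(4 a^3 + 27 b^2) mod 53 = 1
-1728 * (4 a)^3 = -1728 * (4*49)^3 mod 53 = 3
j = 3 * 1^(-1) mod 53 = 3

j = 3 (mod 53)


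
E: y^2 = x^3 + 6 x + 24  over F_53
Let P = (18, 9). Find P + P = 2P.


Doubling: s = (3 x1^2 + a) / (2 y1)
s = (3*18^2 + 6) / (2*9) mod 53 = 19
x3 = s^2 - 2 x1 mod 53 = 19^2 - 2*18 = 7
y3 = s (x1 - x3) - y1 mod 53 = 19 * (18 - 7) - 9 = 41

2P = (7, 41)


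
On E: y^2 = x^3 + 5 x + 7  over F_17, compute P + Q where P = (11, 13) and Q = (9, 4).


P != Q, so use the chord formula.
s = (y2 - y1) / (x2 - x1) = (8) / (15) mod 17 = 13
x3 = s^2 - x1 - x2 mod 17 = 13^2 - 11 - 9 = 13
y3 = s (x1 - x3) - y1 mod 17 = 13 * (11 - 13) - 13 = 12

P + Q = (13, 12)


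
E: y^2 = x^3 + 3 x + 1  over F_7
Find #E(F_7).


For each x in F_7, count y with y^2 = x^3 + 3 x + 1 mod 7:
  x = 0: RHS = 1, y in [1, 6]  -> 2 point(s)
  x = 2: RHS = 1, y in [1, 6]  -> 2 point(s)
  x = 3: RHS = 2, y in [3, 4]  -> 2 point(s)
  x = 4: RHS = 0, y in [0]  -> 1 point(s)
  x = 5: RHS = 1, y in [1, 6]  -> 2 point(s)
  x = 6: RHS = 4, y in [2, 5]  -> 2 point(s)
Affine points: 11. Add the point at infinity: total = 12.

#E(F_7) = 12


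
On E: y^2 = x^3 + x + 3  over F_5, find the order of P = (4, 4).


Compute successive multiples of P until we hit O:
  1P = (4, 4)
  2P = (1, 0)
  3P = (4, 1)
  4P = O

ord(P) = 4


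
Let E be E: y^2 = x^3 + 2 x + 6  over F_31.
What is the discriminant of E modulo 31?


4 a^3 + 27 b^2 = 4*2^3 + 27*6^2 = 32 + 972 = 1004
Delta = -16 * (1004) = -16064
Delta mod 31 = 25

Delta = 25 (mod 31)


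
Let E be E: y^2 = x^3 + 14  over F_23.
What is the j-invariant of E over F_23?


Delta = -16(4 a^3 + 27 b^2) mod 23 = 14
-1728 * (4 a)^3 = -1728 * (4*0)^3 mod 23 = 0
j = 0 * 14^(-1) mod 23 = 0

j = 0 (mod 23)


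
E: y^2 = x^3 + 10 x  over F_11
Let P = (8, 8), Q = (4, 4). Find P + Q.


P != Q, so use the chord formula.
s = (y2 - y1) / (x2 - x1) = (7) / (7) mod 11 = 1
x3 = s^2 - x1 - x2 mod 11 = 1^2 - 8 - 4 = 0
y3 = s (x1 - x3) - y1 mod 11 = 1 * (8 - 0) - 8 = 0

P + Q = (0, 0)


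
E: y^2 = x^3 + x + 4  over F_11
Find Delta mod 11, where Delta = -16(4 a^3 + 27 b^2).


4 a^3 + 27 b^2 = 4*1^3 + 27*4^2 = 4 + 432 = 436
Delta = -16 * (436) = -6976
Delta mod 11 = 9

Delta = 9 (mod 11)


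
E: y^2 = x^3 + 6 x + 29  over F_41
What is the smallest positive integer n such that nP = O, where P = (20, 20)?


Compute successive multiples of P until we hit O:
  1P = (20, 20)
  2P = (3, 19)
  3P = (39, 3)
  4P = (33, 24)
  5P = (24, 4)
  6P = (13, 34)
  7P = (12, 5)
  8P = (17, 1)
  ... (continuing to 51P)
  51P = O

ord(P) = 51


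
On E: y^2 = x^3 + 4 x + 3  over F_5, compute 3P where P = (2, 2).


k = 3 = 11_2 (binary, LSB first: 11)
Double-and-add from P = (2, 2):
  bit 0 = 1: acc = O + (2, 2) = (2, 2)
  bit 1 = 1: acc = (2, 2) + (2, 3) = O

3P = O


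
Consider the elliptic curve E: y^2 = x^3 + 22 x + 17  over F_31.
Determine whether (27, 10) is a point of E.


Check whether y^2 = x^3 + 22 x + 17 (mod 31) for (x, y) = (27, 10).
LHS: y^2 = 10^2 mod 31 = 7
RHS: x^3 + 22 x + 17 = 27^3 + 22*27 + 17 mod 31 = 20
LHS != RHS

No, not on the curve


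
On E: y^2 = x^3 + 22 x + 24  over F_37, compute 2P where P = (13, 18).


Doubling: s = (3 x1^2 + a) / (2 y1)
s = (3*13^2 + 22) / (2*18) mod 37 = 26
x3 = s^2 - 2 x1 mod 37 = 26^2 - 2*13 = 21
y3 = s (x1 - x3) - y1 mod 37 = 26 * (13 - 21) - 18 = 33

2P = (21, 33)


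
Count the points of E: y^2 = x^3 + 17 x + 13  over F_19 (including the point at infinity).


For each x in F_19, count y with y^2 = x^3 + 17 x + 13 mod 19:
  x = 2: RHS = 17, y in [6, 13]  -> 2 point(s)
  x = 7: RHS = 0, y in [0]  -> 1 point(s)
  x = 10: RHS = 5, y in [9, 10]  -> 2 point(s)
  x = 11: RHS = 11, y in [7, 12]  -> 2 point(s)
  x = 12: RHS = 7, y in [8, 11]  -> 2 point(s)
  x = 16: RHS = 11, y in [7, 12]  -> 2 point(s)
  x = 17: RHS = 9, y in [3, 16]  -> 2 point(s)
Affine points: 13. Add the point at infinity: total = 14.

#E(F_19) = 14


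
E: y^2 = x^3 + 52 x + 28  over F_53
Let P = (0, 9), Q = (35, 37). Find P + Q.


P != Q, so use the chord formula.
s = (y2 - y1) / (x2 - x1) = (28) / (35) mod 53 = 22
x3 = s^2 - x1 - x2 mod 53 = 22^2 - 0 - 35 = 25
y3 = s (x1 - x3) - y1 mod 53 = 22 * (0 - 25) - 9 = 24

P + Q = (25, 24)


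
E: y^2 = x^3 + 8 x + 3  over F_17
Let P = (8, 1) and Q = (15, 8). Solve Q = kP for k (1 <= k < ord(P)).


Enumerate multiples of P until we hit Q = (15, 8):
  1P = (8, 1)
  2P = (5, 10)
  3P = (13, 14)
  4P = (15, 8)
Match found at i = 4.

k = 4


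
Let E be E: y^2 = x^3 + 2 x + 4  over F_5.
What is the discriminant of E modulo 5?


4 a^3 + 27 b^2 = 4*2^3 + 27*4^2 = 32 + 432 = 464
Delta = -16 * (464) = -7424
Delta mod 5 = 1

Delta = 1 (mod 5)


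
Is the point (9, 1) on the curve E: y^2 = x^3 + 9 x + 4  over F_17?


Check whether y^2 = x^3 + 9 x + 4 (mod 17) for (x, y) = (9, 1).
LHS: y^2 = 1^2 mod 17 = 1
RHS: x^3 + 9 x + 4 = 9^3 + 9*9 + 4 mod 17 = 15
LHS != RHS

No, not on the curve


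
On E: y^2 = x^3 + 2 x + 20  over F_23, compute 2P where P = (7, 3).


Doubling: s = (3 x1^2 + a) / (2 y1)
s = (3*7^2 + 2) / (2*3) mod 23 = 21
x3 = s^2 - 2 x1 mod 23 = 21^2 - 2*7 = 13
y3 = s (x1 - x3) - y1 mod 23 = 21 * (7 - 13) - 3 = 9

2P = (13, 9)


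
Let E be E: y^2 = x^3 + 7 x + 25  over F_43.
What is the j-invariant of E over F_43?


Delta = -16(4 a^3 + 27 b^2) mod 43 = 18
-1728 * (4 a)^3 = -1728 * (4*7)^3 mod 43 = 39
j = 39 * 18^(-1) mod 43 = 38

j = 38 (mod 43)


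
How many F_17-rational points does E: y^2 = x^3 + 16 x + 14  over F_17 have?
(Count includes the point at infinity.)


For each x in F_17, count y with y^2 = x^3 + 16 x + 14 mod 17:
  x = 3: RHS = 4, y in [2, 15]  -> 2 point(s)
  x = 5: RHS = 15, y in [7, 10]  -> 2 point(s)
  x = 8: RHS = 8, y in [5, 12]  -> 2 point(s)
  x = 10: RHS = 1, y in [1, 16]  -> 2 point(s)
  x = 11: RHS = 8, y in [5, 12]  -> 2 point(s)
  x = 12: RHS = 13, y in [8, 9]  -> 2 point(s)
  x = 15: RHS = 8, y in [5, 12]  -> 2 point(s)
Affine points: 14. Add the point at infinity: total = 15.

#E(F_17) = 15


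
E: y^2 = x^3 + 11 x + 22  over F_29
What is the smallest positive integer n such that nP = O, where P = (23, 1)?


Compute successive multiples of P until we hit O:
  1P = (23, 1)
  2P = (7, 23)
  3P = (24, 4)
  4P = (20, 8)
  5P = (14, 7)
  6P = (15, 13)
  7P = (15, 16)
  8P = (14, 22)
  ... (continuing to 13P)
  13P = O

ord(P) = 13


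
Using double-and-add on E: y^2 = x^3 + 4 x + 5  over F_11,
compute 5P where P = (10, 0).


k = 5 = 101_2 (binary, LSB first: 101)
Double-and-add from P = (10, 0):
  bit 0 = 1: acc = O + (10, 0) = (10, 0)
  bit 1 = 0: acc unchanged = (10, 0)
  bit 2 = 1: acc = (10, 0) + O = (10, 0)

5P = (10, 0)


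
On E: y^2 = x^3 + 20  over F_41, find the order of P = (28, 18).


Compute successive multiples of P until we hit O:
  1P = (28, 18)
  2P = (35, 3)
  3P = (1, 12)
  4P = (8, 32)
  5P = (10, 35)
  6P = (23, 16)
  7P = (0, 26)
  8P = (34, 13)
  ... (continuing to 21P)
  21P = O

ord(P) = 21


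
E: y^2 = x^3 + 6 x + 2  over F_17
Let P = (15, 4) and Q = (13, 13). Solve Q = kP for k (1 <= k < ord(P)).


Enumerate multiples of P until we hit Q = (13, 13):
  1P = (15, 4)
  2P = (8, 16)
  3P = (7, 9)
  4P = (10, 12)
  5P = (0, 6)
  6P = (3, 8)
  7P = (1, 14)
  8P = (14, 5)
  9P = (6, 4)
  10P = (13, 13)
Match found at i = 10.

k = 10


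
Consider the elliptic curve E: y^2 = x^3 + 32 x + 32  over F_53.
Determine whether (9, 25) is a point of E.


Check whether y^2 = x^3 + 32 x + 32 (mod 53) for (x, y) = (9, 25).
LHS: y^2 = 25^2 mod 53 = 42
RHS: x^3 + 32 x + 32 = 9^3 + 32*9 + 32 mod 53 = 42
LHS = RHS

Yes, on the curve


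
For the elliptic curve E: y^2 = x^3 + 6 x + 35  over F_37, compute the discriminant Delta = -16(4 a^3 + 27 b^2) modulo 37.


4 a^3 + 27 b^2 = 4*6^3 + 27*35^2 = 864 + 33075 = 33939
Delta = -16 * (33939) = -543024
Delta mod 37 = 25

Delta = 25 (mod 37)


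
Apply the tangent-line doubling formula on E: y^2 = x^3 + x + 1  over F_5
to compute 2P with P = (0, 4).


Doubling: s = (3 x1^2 + a) / (2 y1)
s = (3*0^2 + 1) / (2*4) mod 5 = 2
x3 = s^2 - 2 x1 mod 5 = 2^2 - 2*0 = 4
y3 = s (x1 - x3) - y1 mod 5 = 2 * (0 - 4) - 4 = 3

2P = (4, 3)


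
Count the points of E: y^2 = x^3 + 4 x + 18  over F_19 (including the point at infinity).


For each x in F_19, count y with y^2 = x^3 + 4 x + 18 mod 19:
  x = 1: RHS = 4, y in [2, 17]  -> 2 point(s)
  x = 3: RHS = 0, y in [0]  -> 1 point(s)
  x = 5: RHS = 11, y in [7, 12]  -> 2 point(s)
  x = 6: RHS = 11, y in [7, 12]  -> 2 point(s)
  x = 7: RHS = 9, y in [3, 16]  -> 2 point(s)
  x = 8: RHS = 11, y in [7, 12]  -> 2 point(s)
  x = 9: RHS = 4, y in [2, 17]  -> 2 point(s)
  x = 11: RHS = 6, y in [5, 14]  -> 2 point(s)
  x = 13: RHS = 6, y in [5, 14]  -> 2 point(s)
  x = 14: RHS = 6, y in [5, 14]  -> 2 point(s)
  x = 16: RHS = 17, y in [6, 13]  -> 2 point(s)
Affine points: 21. Add the point at infinity: total = 22.

#E(F_19) = 22


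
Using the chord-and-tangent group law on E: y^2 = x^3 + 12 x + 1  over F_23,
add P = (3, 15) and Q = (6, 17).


P != Q, so use the chord formula.
s = (y2 - y1) / (x2 - x1) = (2) / (3) mod 23 = 16
x3 = s^2 - x1 - x2 mod 23 = 16^2 - 3 - 6 = 17
y3 = s (x1 - x3) - y1 mod 23 = 16 * (3 - 17) - 15 = 14

P + Q = (17, 14)


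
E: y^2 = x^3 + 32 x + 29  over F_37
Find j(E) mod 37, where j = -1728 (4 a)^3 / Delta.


Delta = -16(4 a^3 + 27 b^2) mod 37 = 36
-1728 * (4 a)^3 = -1728 * (4*32)^3 mod 37 = 23
j = 23 * 36^(-1) mod 37 = 14

j = 14 (mod 37)


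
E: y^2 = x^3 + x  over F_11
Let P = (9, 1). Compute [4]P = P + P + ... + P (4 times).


k = 4 = 100_2 (binary, LSB first: 001)
Double-and-add from P = (9, 1):
  bit 0 = 0: acc unchanged = O
  bit 1 = 0: acc unchanged = O
  bit 2 = 1: acc = O + (5, 8) = (5, 8)

4P = (5, 8)


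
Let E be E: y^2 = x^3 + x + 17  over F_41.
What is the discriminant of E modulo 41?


4 a^3 + 27 b^2 = 4*1^3 + 27*17^2 = 4 + 7803 = 7807
Delta = -16 * (7807) = -124912
Delta mod 41 = 15

Delta = 15 (mod 41)


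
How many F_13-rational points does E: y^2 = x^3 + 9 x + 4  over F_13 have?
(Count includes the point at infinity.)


For each x in F_13, count y with y^2 = x^3 + 9 x + 4 mod 13:
  x = 0: RHS = 4, y in [2, 11]  -> 2 point(s)
  x = 1: RHS = 1, y in [1, 12]  -> 2 point(s)
  x = 2: RHS = 4, y in [2, 11]  -> 2 point(s)
  x = 4: RHS = 0, y in [0]  -> 1 point(s)
  x = 6: RHS = 1, y in [1, 12]  -> 2 point(s)
  x = 8: RHS = 3, y in [4, 9]  -> 2 point(s)
  x = 11: RHS = 4, y in [2, 11]  -> 2 point(s)
Affine points: 13. Add the point at infinity: total = 14.

#E(F_13) = 14


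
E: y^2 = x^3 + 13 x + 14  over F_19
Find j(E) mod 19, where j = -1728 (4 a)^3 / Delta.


Delta = -16(4 a^3 + 27 b^2) mod 19 = 3
-1728 * (4 a)^3 = -1728 * (4*13)^3 mod 19 = 8
j = 8 * 3^(-1) mod 19 = 9

j = 9 (mod 19)


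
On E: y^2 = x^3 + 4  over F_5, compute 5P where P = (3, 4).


k = 5 = 101_2 (binary, LSB first: 101)
Double-and-add from P = (3, 4):
  bit 0 = 1: acc = O + (3, 4) = (3, 4)
  bit 1 = 0: acc unchanged = (3, 4)
  bit 2 = 1: acc = (3, 4) + (0, 2) = (3, 1)

5P = (3, 1)


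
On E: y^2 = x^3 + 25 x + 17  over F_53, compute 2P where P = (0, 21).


Doubling: s = (3 x1^2 + a) / (2 y1)
s = (3*0^2 + 25) / (2*21) mod 53 = 17
x3 = s^2 - 2 x1 mod 53 = 17^2 - 2*0 = 24
y3 = s (x1 - x3) - y1 mod 53 = 17 * (0 - 24) - 21 = 48

2P = (24, 48)


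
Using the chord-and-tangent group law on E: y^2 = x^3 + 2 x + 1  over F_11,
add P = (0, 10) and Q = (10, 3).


P != Q, so use the chord formula.
s = (y2 - y1) / (x2 - x1) = (4) / (10) mod 11 = 7
x3 = s^2 - x1 - x2 mod 11 = 7^2 - 0 - 10 = 6
y3 = s (x1 - x3) - y1 mod 11 = 7 * (0 - 6) - 10 = 3

P + Q = (6, 3)


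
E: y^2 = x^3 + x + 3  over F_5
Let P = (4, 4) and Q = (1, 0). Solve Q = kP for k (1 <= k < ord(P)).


Enumerate multiples of P until we hit Q = (1, 0):
  1P = (4, 4)
  2P = (1, 0)
Match found at i = 2.

k = 2


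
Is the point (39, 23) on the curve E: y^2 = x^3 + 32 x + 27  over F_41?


Check whether y^2 = x^3 + 32 x + 27 (mod 41) for (x, y) = (39, 23).
LHS: y^2 = 23^2 mod 41 = 37
RHS: x^3 + 32 x + 27 = 39^3 + 32*39 + 27 mod 41 = 37
LHS = RHS

Yes, on the curve


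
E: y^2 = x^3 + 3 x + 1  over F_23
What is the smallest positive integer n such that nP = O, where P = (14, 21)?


Compute successive multiples of P until we hit O:
  1P = (14, 21)
  2P = (11, 13)
  3P = (0, 1)
  4P = (4, 13)
  5P = (13, 12)
  6P = (8, 10)
  7P = (5, 7)
  8P = (5, 16)
  ... (continuing to 15P)
  15P = O

ord(P) = 15


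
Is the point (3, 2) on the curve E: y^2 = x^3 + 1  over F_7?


Check whether y^2 = x^3 + 0 x + 1 (mod 7) for (x, y) = (3, 2).
LHS: y^2 = 2^2 mod 7 = 4
RHS: x^3 + 0 x + 1 = 3^3 + 0*3 + 1 mod 7 = 0
LHS != RHS

No, not on the curve


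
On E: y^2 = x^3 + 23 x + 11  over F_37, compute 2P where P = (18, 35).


Doubling: s = (3 x1^2 + a) / (2 y1)
s = (3*18^2 + 23) / (2*35) mod 37 = 1
x3 = s^2 - 2 x1 mod 37 = 1^2 - 2*18 = 2
y3 = s (x1 - x3) - y1 mod 37 = 1 * (18 - 2) - 35 = 18

2P = (2, 18)


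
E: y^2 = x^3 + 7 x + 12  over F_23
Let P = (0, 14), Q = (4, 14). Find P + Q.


P != Q, so use the chord formula.
s = (y2 - y1) / (x2 - x1) = (0) / (4) mod 23 = 0
x3 = s^2 - x1 - x2 mod 23 = 0^2 - 0 - 4 = 19
y3 = s (x1 - x3) - y1 mod 23 = 0 * (0 - 19) - 14 = 9

P + Q = (19, 9)


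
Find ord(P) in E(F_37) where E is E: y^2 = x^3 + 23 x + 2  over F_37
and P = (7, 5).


Compute successive multiples of P until we hit O:
  1P = (7, 5)
  2P = (16, 27)
  3P = (25, 25)
  4P = (14, 16)
  5P = (23, 28)
  6P = (28, 18)
  7P = (32, 13)
  8P = (19, 3)
  ... (continuing to 33P)
  33P = O

ord(P) = 33


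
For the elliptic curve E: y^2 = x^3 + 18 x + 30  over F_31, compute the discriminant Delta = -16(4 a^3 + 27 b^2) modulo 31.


4 a^3 + 27 b^2 = 4*18^3 + 27*30^2 = 23328 + 24300 = 47628
Delta = -16 * (47628) = -762048
Delta mod 31 = 25

Delta = 25 (mod 31)


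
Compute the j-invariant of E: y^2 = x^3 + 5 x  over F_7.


Delta = -16(4 a^3 + 27 b^2) mod 7 = 1
-1728 * (4 a)^3 = -1728 * (4*5)^3 mod 7 = 6
j = 6 * 1^(-1) mod 7 = 6

j = 6 (mod 7)


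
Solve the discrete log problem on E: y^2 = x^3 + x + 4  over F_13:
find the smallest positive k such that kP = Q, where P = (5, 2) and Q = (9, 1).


Enumerate multiples of P until we hit Q = (9, 1):
  1P = (5, 2)
  2P = (0, 2)
  3P = (8, 11)
  4P = (9, 12)
  5P = (2, 12)
  6P = (7, 9)
  7P = (10, 0)
  8P = (7, 4)
  9P = (2, 1)
  10P = (9, 1)
Match found at i = 10.

k = 10


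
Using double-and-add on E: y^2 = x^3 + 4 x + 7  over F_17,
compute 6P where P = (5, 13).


k = 6 = 110_2 (binary, LSB first: 011)
Double-and-add from P = (5, 13):
  bit 0 = 0: acc unchanged = O
  bit 1 = 1: acc = O + (15, 5) = (15, 5)
  bit 2 = 1: acc = (15, 5) + (12, 10) = (6, 14)

6P = (6, 14)


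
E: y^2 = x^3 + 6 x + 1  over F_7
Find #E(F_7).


For each x in F_7, count y with y^2 = x^3 + 6 x + 1 mod 7:
  x = 0: RHS = 1, y in [1, 6]  -> 2 point(s)
  x = 1: RHS = 1, y in [1, 6]  -> 2 point(s)
  x = 2: RHS = 0, y in [0]  -> 1 point(s)
  x = 3: RHS = 4, y in [2, 5]  -> 2 point(s)
  x = 5: RHS = 2, y in [3, 4]  -> 2 point(s)
  x = 6: RHS = 1, y in [1, 6]  -> 2 point(s)
Affine points: 11. Add the point at infinity: total = 12.

#E(F_7) = 12


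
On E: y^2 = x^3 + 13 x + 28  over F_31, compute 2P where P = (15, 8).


Doubling: s = (3 x1^2 + a) / (2 y1)
s = (3*15^2 + 13) / (2*8) mod 31 = 12
x3 = s^2 - 2 x1 mod 31 = 12^2 - 2*15 = 21
y3 = s (x1 - x3) - y1 mod 31 = 12 * (15 - 21) - 8 = 13

2P = (21, 13)


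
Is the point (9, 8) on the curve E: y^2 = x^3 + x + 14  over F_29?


Check whether y^2 = x^3 + 1 x + 14 (mod 29) for (x, y) = (9, 8).
LHS: y^2 = 8^2 mod 29 = 6
RHS: x^3 + 1 x + 14 = 9^3 + 1*9 + 14 mod 29 = 27
LHS != RHS

No, not on the curve


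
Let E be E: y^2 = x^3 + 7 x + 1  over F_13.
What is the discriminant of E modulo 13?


4 a^3 + 27 b^2 = 4*7^3 + 27*1^2 = 1372 + 27 = 1399
Delta = -16 * (1399) = -22384
Delta mod 13 = 2

Delta = 2 (mod 13)


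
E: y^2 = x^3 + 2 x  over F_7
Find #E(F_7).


For each x in F_7, count y with y^2 = x^3 + 2 x + 0 mod 7:
  x = 0: RHS = 0, y in [0]  -> 1 point(s)
  x = 4: RHS = 2, y in [3, 4]  -> 2 point(s)
  x = 5: RHS = 2, y in [3, 4]  -> 2 point(s)
  x = 6: RHS = 4, y in [2, 5]  -> 2 point(s)
Affine points: 7. Add the point at infinity: total = 8.

#E(F_7) = 8


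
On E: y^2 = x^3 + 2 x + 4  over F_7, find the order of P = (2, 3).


Compute successive multiples of P until we hit O:
  1P = (2, 3)
  2P = (3, 4)
  3P = (3, 3)
  4P = (2, 4)
  5P = O

ord(P) = 5


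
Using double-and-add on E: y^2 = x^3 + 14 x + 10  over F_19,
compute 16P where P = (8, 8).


k = 16 = 10000_2 (binary, LSB first: 00001)
Double-and-add from P = (8, 8):
  bit 0 = 0: acc unchanged = O
  bit 1 = 0: acc unchanged = O
  bit 2 = 0: acc unchanged = O
  bit 3 = 0: acc unchanged = O
  bit 4 = 1: acc = O + (8, 11) = (8, 11)

16P = (8, 11)


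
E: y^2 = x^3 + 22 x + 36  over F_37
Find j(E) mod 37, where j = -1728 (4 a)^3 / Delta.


Delta = -16(4 a^3 + 27 b^2) mod 37 = 6
-1728 * (4 a)^3 = -1728 * (4*22)^3 mod 37 = 29
j = 29 * 6^(-1) mod 37 = 11

j = 11 (mod 37)


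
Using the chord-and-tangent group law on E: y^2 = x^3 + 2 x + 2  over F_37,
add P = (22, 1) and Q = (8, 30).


P != Q, so use the chord formula.
s = (y2 - y1) / (x2 - x1) = (29) / (23) mod 37 = 27
x3 = s^2 - x1 - x2 mod 37 = 27^2 - 22 - 8 = 33
y3 = s (x1 - x3) - y1 mod 37 = 27 * (22 - 33) - 1 = 35

P + Q = (33, 35)


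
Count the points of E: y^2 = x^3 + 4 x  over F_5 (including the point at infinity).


For each x in F_5, count y with y^2 = x^3 + 4 x + 0 mod 5:
  x = 0: RHS = 0, y in [0]  -> 1 point(s)
  x = 1: RHS = 0, y in [0]  -> 1 point(s)
  x = 2: RHS = 1, y in [1, 4]  -> 2 point(s)
  x = 3: RHS = 4, y in [2, 3]  -> 2 point(s)
  x = 4: RHS = 0, y in [0]  -> 1 point(s)
Affine points: 7. Add the point at infinity: total = 8.

#E(F_5) = 8


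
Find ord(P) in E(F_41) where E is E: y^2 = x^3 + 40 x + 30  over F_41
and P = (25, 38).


Compute successive multiples of P until we hit O:
  1P = (25, 38)
  2P = (36, 22)
  3P = (16, 16)
  4P = (8, 40)
  5P = (10, 35)
  6P = (29, 35)
  7P = (26, 14)
  8P = (33, 31)
  ... (continuing to 30P)
  30P = O

ord(P) = 30


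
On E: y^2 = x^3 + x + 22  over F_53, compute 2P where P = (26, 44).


Doubling: s = (3 x1^2 + a) / (2 y1)
s = (3*26^2 + 1) / (2*44) mod 53 = 8
x3 = s^2 - 2 x1 mod 53 = 8^2 - 2*26 = 12
y3 = s (x1 - x3) - y1 mod 53 = 8 * (26 - 12) - 44 = 15

2P = (12, 15)


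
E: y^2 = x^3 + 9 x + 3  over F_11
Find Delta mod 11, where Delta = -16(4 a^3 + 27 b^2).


4 a^3 + 27 b^2 = 4*9^3 + 27*3^2 = 2916 + 243 = 3159
Delta = -16 * (3159) = -50544
Delta mod 11 = 1

Delta = 1 (mod 11)


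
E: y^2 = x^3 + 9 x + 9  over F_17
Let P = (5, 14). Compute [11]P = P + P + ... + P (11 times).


k = 11 = 1011_2 (binary, LSB first: 1101)
Double-and-add from P = (5, 14):
  bit 0 = 1: acc = O + (5, 14) = (5, 14)
  bit 1 = 1: acc = (5, 14) + (16, 4) = (12, 14)
  bit 2 = 0: acc unchanged = (12, 14)
  bit 3 = 1: acc = (12, 14) + (15, 0) = (8, 7)

11P = (8, 7)


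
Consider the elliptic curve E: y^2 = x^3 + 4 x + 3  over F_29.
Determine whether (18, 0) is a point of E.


Check whether y^2 = x^3 + 4 x + 3 (mod 29) for (x, y) = (18, 0).
LHS: y^2 = 0^2 mod 29 = 0
RHS: x^3 + 4 x + 3 = 18^3 + 4*18 + 3 mod 29 = 20
LHS != RHS

No, not on the curve


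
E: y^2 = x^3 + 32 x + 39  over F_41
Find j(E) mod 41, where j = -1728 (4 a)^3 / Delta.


Delta = -16(4 a^3 + 27 b^2) mod 41 = 33
-1728 * (4 a)^3 = -1728 * (4*32)^3 mod 41 = 29
j = 29 * 33^(-1) mod 41 = 22

j = 22 (mod 41)


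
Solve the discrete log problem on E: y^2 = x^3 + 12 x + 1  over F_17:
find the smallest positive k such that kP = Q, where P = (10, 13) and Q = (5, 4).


Enumerate multiples of P until we hit Q = (5, 4):
  1P = (10, 13)
  2P = (5, 13)
  3P = (2, 4)
  4P = (6, 0)
  5P = (2, 13)
  6P = (5, 4)
Match found at i = 6.

k = 6


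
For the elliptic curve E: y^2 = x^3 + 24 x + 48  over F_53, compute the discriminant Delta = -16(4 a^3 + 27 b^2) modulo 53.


4 a^3 + 27 b^2 = 4*24^3 + 27*48^2 = 55296 + 62208 = 117504
Delta = -16 * (117504) = -1880064
Delta mod 53 = 5

Delta = 5 (mod 53)


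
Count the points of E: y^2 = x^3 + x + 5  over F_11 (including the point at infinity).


For each x in F_11, count y with y^2 = x^3 + 1 x + 5 mod 11:
  x = 0: RHS = 5, y in [4, 7]  -> 2 point(s)
  x = 2: RHS = 4, y in [2, 9]  -> 2 point(s)
  x = 5: RHS = 3, y in [5, 6]  -> 2 point(s)
  x = 7: RHS = 3, y in [5, 6]  -> 2 point(s)
  x = 10: RHS = 3, y in [5, 6]  -> 2 point(s)
Affine points: 10. Add the point at infinity: total = 11.

#E(F_11) = 11


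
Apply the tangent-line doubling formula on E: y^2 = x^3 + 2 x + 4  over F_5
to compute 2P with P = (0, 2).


Doubling: s = (3 x1^2 + a) / (2 y1)
s = (3*0^2 + 2) / (2*2) mod 5 = 3
x3 = s^2 - 2 x1 mod 5 = 3^2 - 2*0 = 4
y3 = s (x1 - x3) - y1 mod 5 = 3 * (0 - 4) - 2 = 1

2P = (4, 1)


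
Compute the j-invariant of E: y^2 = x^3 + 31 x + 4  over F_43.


Delta = -16(4 a^3 + 27 b^2) mod 43 = 7
-1728 * (4 a)^3 = -1728 * (4*31)^3 mod 43 = 11
j = 11 * 7^(-1) mod 43 = 20

j = 20 (mod 43)


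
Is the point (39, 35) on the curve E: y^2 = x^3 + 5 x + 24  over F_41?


Check whether y^2 = x^3 + 5 x + 24 (mod 41) for (x, y) = (39, 35).
LHS: y^2 = 35^2 mod 41 = 36
RHS: x^3 + 5 x + 24 = 39^3 + 5*39 + 24 mod 41 = 6
LHS != RHS

No, not on the curve


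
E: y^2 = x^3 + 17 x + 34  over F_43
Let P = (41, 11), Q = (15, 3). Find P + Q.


P != Q, so use the chord formula.
s = (y2 - y1) / (x2 - x1) = (35) / (17) mod 43 = 40
x3 = s^2 - x1 - x2 mod 43 = 40^2 - 41 - 15 = 39
y3 = s (x1 - x3) - y1 mod 43 = 40 * (41 - 39) - 11 = 26

P + Q = (39, 26)


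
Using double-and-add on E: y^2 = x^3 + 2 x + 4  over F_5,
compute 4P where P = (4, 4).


k = 4 = 100_2 (binary, LSB first: 001)
Double-and-add from P = (4, 4):
  bit 0 = 0: acc unchanged = O
  bit 1 = 0: acc unchanged = O
  bit 2 = 1: acc = O + (0, 3) = (0, 3)

4P = (0, 3)


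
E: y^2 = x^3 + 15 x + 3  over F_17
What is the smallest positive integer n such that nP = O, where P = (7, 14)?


Compute successive multiples of P until we hit O:
  1P = (7, 14)
  2P = (1, 11)
  3P = (5, 4)
  4P = (13, 7)
  5P = (13, 10)
  6P = (5, 13)
  7P = (1, 6)
  8P = (7, 3)
  ... (continuing to 9P)
  9P = O

ord(P) = 9


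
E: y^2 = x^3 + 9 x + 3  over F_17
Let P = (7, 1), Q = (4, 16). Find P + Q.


P != Q, so use the chord formula.
s = (y2 - y1) / (x2 - x1) = (15) / (14) mod 17 = 12
x3 = s^2 - x1 - x2 mod 17 = 12^2 - 7 - 4 = 14
y3 = s (x1 - x3) - y1 mod 17 = 12 * (7 - 14) - 1 = 0

P + Q = (14, 0)


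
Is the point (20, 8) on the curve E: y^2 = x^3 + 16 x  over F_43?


Check whether y^2 = x^3 + 16 x + 0 (mod 43) for (x, y) = (20, 8).
LHS: y^2 = 8^2 mod 43 = 21
RHS: x^3 + 16 x + 0 = 20^3 + 16*20 + 0 mod 43 = 21
LHS = RHS

Yes, on the curve


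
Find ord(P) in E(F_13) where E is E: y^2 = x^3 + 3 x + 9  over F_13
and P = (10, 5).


Compute successive multiples of P until we hit O:
  1P = (10, 5)
  2P = (2, 6)
  3P = (0, 10)
  4P = (0, 3)
  5P = (2, 7)
  6P = (10, 8)
  7P = O

ord(P) = 7


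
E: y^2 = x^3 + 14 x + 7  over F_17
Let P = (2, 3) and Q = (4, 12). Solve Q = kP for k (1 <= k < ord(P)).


Enumerate multiples of P until we hit Q = (4, 12):
  1P = (2, 3)
  2P = (11, 9)
  3P = (12, 13)
  4P = (4, 12)
Match found at i = 4.

k = 4


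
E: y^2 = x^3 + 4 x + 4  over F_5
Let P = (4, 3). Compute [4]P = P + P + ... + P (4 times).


k = 4 = 100_2 (binary, LSB first: 001)
Double-and-add from P = (4, 3):
  bit 0 = 0: acc unchanged = O
  bit 1 = 0: acc unchanged = O
  bit 2 = 1: acc = O + (2, 0) = (2, 0)

4P = (2, 0)


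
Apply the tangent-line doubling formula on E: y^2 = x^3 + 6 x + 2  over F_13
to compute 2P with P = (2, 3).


Doubling: s = (3 x1^2 + a) / (2 y1)
s = (3*2^2 + 6) / (2*3) mod 13 = 3
x3 = s^2 - 2 x1 mod 13 = 3^2 - 2*2 = 5
y3 = s (x1 - x3) - y1 mod 13 = 3 * (2 - 5) - 3 = 1

2P = (5, 1)


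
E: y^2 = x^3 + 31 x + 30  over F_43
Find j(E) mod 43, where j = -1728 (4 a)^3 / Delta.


Delta = -16(4 a^3 + 27 b^2) mod 43 = 2
-1728 * (4 a)^3 = -1728 * (4*31)^3 mod 43 = 11
j = 11 * 2^(-1) mod 43 = 27

j = 27 (mod 43)


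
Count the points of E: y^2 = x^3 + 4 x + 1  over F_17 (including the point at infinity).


For each x in F_17, count y with y^2 = x^3 + 4 x + 1 mod 17:
  x = 0: RHS = 1, y in [1, 16]  -> 2 point(s)
  x = 2: RHS = 0, y in [0]  -> 1 point(s)
  x = 4: RHS = 13, y in [8, 9]  -> 2 point(s)
  x = 7: RHS = 15, y in [7, 10]  -> 2 point(s)
  x = 8: RHS = 1, y in [1, 16]  -> 2 point(s)
  x = 9: RHS = 1, y in [1, 16]  -> 2 point(s)
  x = 10: RHS = 4, y in [2, 15]  -> 2 point(s)
  x = 11: RHS = 16, y in [4, 13]  -> 2 point(s)
  x = 12: RHS = 9, y in [3, 14]  -> 2 point(s)
  x = 14: RHS = 13, y in [8, 9]  -> 2 point(s)
  x = 15: RHS = 2, y in [6, 11]  -> 2 point(s)
  x = 16: RHS = 13, y in [8, 9]  -> 2 point(s)
Affine points: 23. Add the point at infinity: total = 24.

#E(F_17) = 24


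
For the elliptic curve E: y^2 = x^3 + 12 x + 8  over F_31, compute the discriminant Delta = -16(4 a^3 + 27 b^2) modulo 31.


4 a^3 + 27 b^2 = 4*12^3 + 27*8^2 = 6912 + 1728 = 8640
Delta = -16 * (8640) = -138240
Delta mod 31 = 20

Delta = 20 (mod 31)


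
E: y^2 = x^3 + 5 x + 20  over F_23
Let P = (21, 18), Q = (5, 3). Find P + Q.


P != Q, so use the chord formula.
s = (y2 - y1) / (x2 - x1) = (8) / (7) mod 23 = 11
x3 = s^2 - x1 - x2 mod 23 = 11^2 - 21 - 5 = 3
y3 = s (x1 - x3) - y1 mod 23 = 11 * (21 - 3) - 18 = 19

P + Q = (3, 19)
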